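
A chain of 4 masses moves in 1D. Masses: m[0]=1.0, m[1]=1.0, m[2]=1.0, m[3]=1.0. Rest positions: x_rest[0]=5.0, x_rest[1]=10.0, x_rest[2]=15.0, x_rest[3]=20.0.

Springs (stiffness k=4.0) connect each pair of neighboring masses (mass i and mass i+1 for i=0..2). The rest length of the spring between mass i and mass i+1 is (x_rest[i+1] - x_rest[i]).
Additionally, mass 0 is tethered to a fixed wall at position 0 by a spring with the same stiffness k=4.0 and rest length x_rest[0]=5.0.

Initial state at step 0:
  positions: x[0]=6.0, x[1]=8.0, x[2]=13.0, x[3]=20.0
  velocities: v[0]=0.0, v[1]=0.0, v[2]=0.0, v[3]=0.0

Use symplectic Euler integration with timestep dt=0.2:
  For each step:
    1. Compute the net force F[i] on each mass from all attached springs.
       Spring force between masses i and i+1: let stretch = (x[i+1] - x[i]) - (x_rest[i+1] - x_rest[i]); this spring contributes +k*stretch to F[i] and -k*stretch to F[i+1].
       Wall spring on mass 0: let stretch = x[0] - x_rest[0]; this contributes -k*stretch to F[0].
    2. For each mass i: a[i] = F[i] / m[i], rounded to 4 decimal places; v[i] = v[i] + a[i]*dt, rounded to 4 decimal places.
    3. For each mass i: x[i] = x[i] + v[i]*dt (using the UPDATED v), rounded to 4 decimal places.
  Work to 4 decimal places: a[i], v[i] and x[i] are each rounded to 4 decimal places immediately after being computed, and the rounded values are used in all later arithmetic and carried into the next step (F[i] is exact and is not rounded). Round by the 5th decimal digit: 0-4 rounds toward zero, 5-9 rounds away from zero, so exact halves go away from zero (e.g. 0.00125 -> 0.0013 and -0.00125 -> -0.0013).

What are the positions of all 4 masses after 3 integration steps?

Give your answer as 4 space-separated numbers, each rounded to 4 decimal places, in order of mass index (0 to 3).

Answer: 3.4451 9.9543 14.5442 18.5633

Derivation:
Step 0: x=[6.0000 8.0000 13.0000 20.0000] v=[0.0000 0.0000 0.0000 0.0000]
Step 1: x=[5.3600 8.4800 13.3200 19.6800] v=[-3.2000 2.4000 1.6000 -1.6000]
Step 2: x=[4.3616 9.2352 13.8832 19.1424] v=[-4.9920 3.7760 2.8160 -2.6880]
Step 3: x=[3.4451 9.9543 14.5442 18.5633] v=[-4.5824 3.5955 3.3050 -2.8954]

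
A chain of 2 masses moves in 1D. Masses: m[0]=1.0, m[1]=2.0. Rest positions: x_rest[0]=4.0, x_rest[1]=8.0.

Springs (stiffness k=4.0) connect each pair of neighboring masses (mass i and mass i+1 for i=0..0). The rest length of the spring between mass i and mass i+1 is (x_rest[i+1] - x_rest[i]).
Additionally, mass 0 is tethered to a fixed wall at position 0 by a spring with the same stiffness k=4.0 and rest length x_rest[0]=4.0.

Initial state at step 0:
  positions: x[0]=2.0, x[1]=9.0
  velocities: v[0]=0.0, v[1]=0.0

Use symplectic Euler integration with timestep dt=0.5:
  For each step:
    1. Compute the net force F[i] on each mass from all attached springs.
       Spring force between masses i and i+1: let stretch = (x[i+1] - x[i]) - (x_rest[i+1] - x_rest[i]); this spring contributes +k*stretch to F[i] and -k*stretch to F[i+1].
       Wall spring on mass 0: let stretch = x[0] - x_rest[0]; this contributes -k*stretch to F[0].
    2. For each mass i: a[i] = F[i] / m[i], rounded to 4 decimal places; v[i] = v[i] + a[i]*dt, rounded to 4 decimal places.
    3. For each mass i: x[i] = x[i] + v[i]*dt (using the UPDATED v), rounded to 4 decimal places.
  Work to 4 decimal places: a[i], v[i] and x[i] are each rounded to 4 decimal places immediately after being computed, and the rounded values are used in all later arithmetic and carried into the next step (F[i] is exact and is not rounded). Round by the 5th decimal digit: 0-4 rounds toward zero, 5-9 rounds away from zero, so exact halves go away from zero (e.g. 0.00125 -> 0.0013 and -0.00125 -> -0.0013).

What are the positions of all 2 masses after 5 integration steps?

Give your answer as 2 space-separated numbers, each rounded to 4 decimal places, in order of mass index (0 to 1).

Answer: 7.1875 6.7188

Derivation:
Step 0: x=[2.0000 9.0000] v=[0.0000 0.0000]
Step 1: x=[7.0000 7.5000] v=[10.0000 -3.0000]
Step 2: x=[5.5000 7.7500] v=[-3.0000 0.5000]
Step 3: x=[0.7500 8.8750] v=[-9.5000 2.2500]
Step 4: x=[3.3750 7.9375] v=[5.2500 -1.8750]
Step 5: x=[7.1875 6.7188] v=[7.6250 -2.4375]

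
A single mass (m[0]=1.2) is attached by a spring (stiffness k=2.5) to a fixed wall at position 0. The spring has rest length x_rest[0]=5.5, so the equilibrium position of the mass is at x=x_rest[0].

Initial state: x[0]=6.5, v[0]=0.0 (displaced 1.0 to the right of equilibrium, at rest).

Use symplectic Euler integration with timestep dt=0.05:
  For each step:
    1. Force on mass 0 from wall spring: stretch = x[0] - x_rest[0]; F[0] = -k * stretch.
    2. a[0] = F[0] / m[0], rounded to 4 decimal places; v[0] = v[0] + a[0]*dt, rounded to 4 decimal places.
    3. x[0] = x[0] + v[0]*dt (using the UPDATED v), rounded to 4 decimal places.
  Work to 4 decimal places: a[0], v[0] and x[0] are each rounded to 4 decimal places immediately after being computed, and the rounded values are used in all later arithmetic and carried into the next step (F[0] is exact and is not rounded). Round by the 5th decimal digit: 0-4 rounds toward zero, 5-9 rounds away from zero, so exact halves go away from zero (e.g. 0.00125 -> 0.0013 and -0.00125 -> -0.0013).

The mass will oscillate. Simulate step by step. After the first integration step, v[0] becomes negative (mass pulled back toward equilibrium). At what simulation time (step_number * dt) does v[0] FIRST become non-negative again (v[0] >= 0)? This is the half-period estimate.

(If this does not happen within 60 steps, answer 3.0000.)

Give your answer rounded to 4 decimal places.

Step 0: x=[6.5000] v=[0.0000]
Step 1: x=[6.4948] v=[-0.1042]
Step 2: x=[6.4844] v=[-0.2078]
Step 3: x=[6.4689] v=[-0.3103]
Step 4: x=[6.4483] v=[-0.4112]
Step 5: x=[6.4228] v=[-0.5100]
Step 6: x=[6.3925] v=[-0.6061]
Step 7: x=[6.3575] v=[-0.6991]
Step 8: x=[6.3181] v=[-0.7884]
Step 9: x=[6.2744] v=[-0.8736]
Step 10: x=[6.2267] v=[-0.9543]
Step 11: x=[6.1752] v=[-1.0300]
Step 12: x=[6.1202] v=[-1.1003]
Step 13: x=[6.0620] v=[-1.1649]
Step 14: x=[6.0008] v=[-1.2234]
Step 15: x=[5.9370] v=[-1.2756]
Step 16: x=[5.8709] v=[-1.3211]
Step 17: x=[5.8029] v=[-1.3597]
Step 18: x=[5.7333] v=[-1.3913]
Step 19: x=[5.6625] v=[-1.4156]
Step 20: x=[5.5909] v=[-1.4325]
Step 21: x=[5.5188] v=[-1.4420]
Step 22: x=[5.4466] v=[-1.4440]
Step 23: x=[5.3747] v=[-1.4384]
Step 24: x=[5.3034] v=[-1.4254]
Step 25: x=[5.2332] v=[-1.4049]
Step 26: x=[5.1643] v=[-1.3771]
Step 27: x=[5.0972] v=[-1.3421]
Step 28: x=[5.0322] v=[-1.3001]
Step 29: x=[4.9696] v=[-1.2514]
Step 30: x=[4.9098] v=[-1.1962]
Step 31: x=[4.8531] v=[-1.1347]
Step 32: x=[4.7997] v=[-1.0673]
Step 33: x=[4.7500] v=[-0.9944]
Step 34: x=[4.7042] v=[-0.9163]
Step 35: x=[4.6625] v=[-0.8334]
Step 36: x=[4.6252] v=[-0.7462]
Step 37: x=[4.5924] v=[-0.6551]
Step 38: x=[4.5644] v=[-0.5606]
Step 39: x=[4.5412] v=[-0.4631]
Step 40: x=[4.5230] v=[-0.3632]
Step 41: x=[4.5099] v=[-0.2614]
Step 42: x=[4.5020] v=[-0.1583]
Step 43: x=[4.4993] v=[-0.0543]
Step 44: x=[4.5018] v=[0.0499]
First v>=0 after going negative at step 44, time=2.2000

Answer: 2.2000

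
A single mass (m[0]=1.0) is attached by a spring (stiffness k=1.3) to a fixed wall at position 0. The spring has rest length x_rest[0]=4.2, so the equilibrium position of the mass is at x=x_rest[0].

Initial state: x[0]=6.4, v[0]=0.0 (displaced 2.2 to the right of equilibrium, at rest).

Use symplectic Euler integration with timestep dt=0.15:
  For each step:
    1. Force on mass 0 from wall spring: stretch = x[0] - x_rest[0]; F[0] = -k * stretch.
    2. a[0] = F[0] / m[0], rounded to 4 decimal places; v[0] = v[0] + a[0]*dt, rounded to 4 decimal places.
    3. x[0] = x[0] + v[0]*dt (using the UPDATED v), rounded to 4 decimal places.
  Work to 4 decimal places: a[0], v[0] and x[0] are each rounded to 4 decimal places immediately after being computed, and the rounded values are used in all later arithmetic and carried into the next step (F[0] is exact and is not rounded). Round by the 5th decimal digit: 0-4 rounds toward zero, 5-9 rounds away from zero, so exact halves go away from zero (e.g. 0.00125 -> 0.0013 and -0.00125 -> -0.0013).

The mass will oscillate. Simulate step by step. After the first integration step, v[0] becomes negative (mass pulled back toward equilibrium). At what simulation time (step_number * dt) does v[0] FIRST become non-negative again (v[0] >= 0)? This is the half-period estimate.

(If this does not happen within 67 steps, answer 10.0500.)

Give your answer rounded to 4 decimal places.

Step 0: x=[6.4000] v=[0.0000]
Step 1: x=[6.3357] v=[-0.4290]
Step 2: x=[6.2089] v=[-0.8455]
Step 3: x=[6.0233] v=[-1.2372]
Step 4: x=[5.7844] v=[-1.5927]
Step 5: x=[5.4991] v=[-1.9017]
Step 6: x=[5.1759] v=[-2.1550]
Step 7: x=[4.8241] v=[-2.3453]
Step 8: x=[4.4541] v=[-2.4670]
Step 9: x=[4.0766] v=[-2.5165]
Step 10: x=[3.7027] v=[-2.4924]
Step 11: x=[3.3434] v=[-2.3954]
Step 12: x=[3.0091] v=[-2.2284]
Step 13: x=[2.7097] v=[-1.9962]
Step 14: x=[2.4539] v=[-1.7056]
Step 15: x=[2.2491] v=[-1.3651]
Step 16: x=[2.1014] v=[-0.9847]
Step 17: x=[2.0151] v=[-0.5755]
Step 18: x=[1.9927] v=[-0.1494]
Step 19: x=[2.0349] v=[0.2810]
First v>=0 after going negative at step 19, time=2.8500

Answer: 2.8500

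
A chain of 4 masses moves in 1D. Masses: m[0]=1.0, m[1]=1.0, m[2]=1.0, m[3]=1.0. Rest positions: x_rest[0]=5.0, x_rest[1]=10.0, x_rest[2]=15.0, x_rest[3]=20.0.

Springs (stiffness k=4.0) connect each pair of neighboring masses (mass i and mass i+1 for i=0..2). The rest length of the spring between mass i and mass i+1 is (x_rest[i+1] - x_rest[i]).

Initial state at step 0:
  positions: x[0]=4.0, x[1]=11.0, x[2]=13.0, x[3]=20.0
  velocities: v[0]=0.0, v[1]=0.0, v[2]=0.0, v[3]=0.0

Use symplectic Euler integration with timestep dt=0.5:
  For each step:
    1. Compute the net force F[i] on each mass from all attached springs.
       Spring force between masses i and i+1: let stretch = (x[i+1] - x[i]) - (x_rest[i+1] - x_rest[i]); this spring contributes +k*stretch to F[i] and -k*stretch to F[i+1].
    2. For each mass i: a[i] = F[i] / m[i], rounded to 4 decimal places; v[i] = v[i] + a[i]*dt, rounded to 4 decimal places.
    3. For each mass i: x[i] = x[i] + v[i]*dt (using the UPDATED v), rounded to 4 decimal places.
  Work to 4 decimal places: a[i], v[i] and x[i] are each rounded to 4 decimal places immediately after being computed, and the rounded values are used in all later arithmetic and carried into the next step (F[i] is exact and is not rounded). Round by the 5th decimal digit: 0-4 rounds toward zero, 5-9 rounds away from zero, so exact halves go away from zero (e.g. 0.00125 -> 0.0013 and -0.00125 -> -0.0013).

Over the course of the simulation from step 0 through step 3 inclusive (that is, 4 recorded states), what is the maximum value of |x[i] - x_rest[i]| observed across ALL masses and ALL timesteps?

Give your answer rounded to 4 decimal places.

Step 0: x=[4.0000 11.0000 13.0000 20.0000] v=[0.0000 0.0000 0.0000 0.0000]
Step 1: x=[6.0000 6.0000 18.0000 18.0000] v=[4.0000 -10.0000 10.0000 -4.0000]
Step 2: x=[3.0000 13.0000 11.0000 21.0000] v=[-6.0000 14.0000 -14.0000 6.0000]
Step 3: x=[5.0000 8.0000 16.0000 19.0000] v=[4.0000 -10.0000 10.0000 -4.0000]
Max displacement = 4.0000

Answer: 4.0000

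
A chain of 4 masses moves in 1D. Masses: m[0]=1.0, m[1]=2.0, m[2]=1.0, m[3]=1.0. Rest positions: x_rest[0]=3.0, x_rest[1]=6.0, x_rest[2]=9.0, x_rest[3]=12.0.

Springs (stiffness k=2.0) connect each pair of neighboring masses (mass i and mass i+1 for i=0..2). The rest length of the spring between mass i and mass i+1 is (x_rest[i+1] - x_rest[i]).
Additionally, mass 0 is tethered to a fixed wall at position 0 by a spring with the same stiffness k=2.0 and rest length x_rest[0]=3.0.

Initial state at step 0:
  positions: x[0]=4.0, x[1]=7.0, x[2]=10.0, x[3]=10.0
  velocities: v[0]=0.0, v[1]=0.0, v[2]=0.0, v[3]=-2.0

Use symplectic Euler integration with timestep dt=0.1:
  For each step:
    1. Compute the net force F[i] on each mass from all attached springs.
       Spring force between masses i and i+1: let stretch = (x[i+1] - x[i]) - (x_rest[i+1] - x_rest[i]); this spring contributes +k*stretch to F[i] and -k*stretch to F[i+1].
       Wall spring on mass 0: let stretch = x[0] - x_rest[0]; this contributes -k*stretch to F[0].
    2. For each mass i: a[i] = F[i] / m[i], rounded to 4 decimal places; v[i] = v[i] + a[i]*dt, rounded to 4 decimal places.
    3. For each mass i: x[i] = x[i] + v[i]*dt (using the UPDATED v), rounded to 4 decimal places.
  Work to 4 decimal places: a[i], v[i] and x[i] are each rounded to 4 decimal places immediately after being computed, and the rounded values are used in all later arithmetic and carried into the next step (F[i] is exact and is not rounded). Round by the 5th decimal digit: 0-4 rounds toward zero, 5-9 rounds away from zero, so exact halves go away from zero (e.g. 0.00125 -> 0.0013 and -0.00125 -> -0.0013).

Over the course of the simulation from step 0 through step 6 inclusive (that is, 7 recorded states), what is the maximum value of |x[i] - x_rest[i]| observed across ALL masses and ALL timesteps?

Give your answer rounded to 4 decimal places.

Step 0: x=[4.0000 7.0000 10.0000 10.0000] v=[0.0000 0.0000 0.0000 -2.0000]
Step 1: x=[3.9800 7.0000 9.9400 9.8600] v=[-0.2000 0.0000 -0.6000 -1.4000]
Step 2: x=[3.9408 6.9992 9.8196 9.7816] v=[-0.3920 -0.0080 -1.2040 -0.7840]
Step 3: x=[3.8840 6.9960 9.6420 9.7640] v=[-0.5685 -0.0318 -1.7757 -0.1764]
Step 4: x=[3.8117 6.9882 9.4140 9.8039] v=[-0.7229 -0.0784 -2.2805 0.3992]
Step 5: x=[3.7267 6.9729 9.1452 9.8960] v=[-0.8499 -0.1535 -2.6877 0.9212]
Step 6: x=[3.6321 6.9468 8.8480 10.0331] v=[-0.9460 -0.2609 -2.9720 1.3710]
Max displacement = 2.2360

Answer: 2.2360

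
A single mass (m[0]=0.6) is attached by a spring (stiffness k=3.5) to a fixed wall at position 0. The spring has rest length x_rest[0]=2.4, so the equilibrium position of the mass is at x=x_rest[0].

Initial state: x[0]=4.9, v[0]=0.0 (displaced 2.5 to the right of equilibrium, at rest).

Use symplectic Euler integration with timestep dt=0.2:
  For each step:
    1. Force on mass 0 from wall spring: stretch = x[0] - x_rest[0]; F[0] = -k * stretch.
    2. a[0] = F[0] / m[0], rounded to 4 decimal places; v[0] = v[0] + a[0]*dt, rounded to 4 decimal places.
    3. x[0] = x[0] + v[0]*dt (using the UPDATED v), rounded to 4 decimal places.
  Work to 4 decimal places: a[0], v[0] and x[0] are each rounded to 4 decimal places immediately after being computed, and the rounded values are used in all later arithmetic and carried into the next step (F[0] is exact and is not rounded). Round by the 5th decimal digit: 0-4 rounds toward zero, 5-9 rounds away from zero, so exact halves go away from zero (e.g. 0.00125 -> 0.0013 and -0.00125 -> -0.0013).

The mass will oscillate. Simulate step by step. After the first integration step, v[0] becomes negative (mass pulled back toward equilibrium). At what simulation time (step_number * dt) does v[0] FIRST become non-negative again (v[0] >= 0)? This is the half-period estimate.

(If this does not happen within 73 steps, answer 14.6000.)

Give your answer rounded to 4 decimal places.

Answer: 1.4000

Derivation:
Step 0: x=[4.9000] v=[0.0000]
Step 1: x=[4.3167] v=[-2.9167]
Step 2: x=[3.2861] v=[-5.1529]
Step 3: x=[2.0488] v=[-6.1867]
Step 4: x=[0.8934] v=[-5.7770]
Step 5: x=[0.0895] v=[-4.0193]
Step 6: x=[-0.1752] v=[-1.3237]
Step 7: x=[0.1609] v=[1.6807]
First v>=0 after going negative at step 7, time=1.4000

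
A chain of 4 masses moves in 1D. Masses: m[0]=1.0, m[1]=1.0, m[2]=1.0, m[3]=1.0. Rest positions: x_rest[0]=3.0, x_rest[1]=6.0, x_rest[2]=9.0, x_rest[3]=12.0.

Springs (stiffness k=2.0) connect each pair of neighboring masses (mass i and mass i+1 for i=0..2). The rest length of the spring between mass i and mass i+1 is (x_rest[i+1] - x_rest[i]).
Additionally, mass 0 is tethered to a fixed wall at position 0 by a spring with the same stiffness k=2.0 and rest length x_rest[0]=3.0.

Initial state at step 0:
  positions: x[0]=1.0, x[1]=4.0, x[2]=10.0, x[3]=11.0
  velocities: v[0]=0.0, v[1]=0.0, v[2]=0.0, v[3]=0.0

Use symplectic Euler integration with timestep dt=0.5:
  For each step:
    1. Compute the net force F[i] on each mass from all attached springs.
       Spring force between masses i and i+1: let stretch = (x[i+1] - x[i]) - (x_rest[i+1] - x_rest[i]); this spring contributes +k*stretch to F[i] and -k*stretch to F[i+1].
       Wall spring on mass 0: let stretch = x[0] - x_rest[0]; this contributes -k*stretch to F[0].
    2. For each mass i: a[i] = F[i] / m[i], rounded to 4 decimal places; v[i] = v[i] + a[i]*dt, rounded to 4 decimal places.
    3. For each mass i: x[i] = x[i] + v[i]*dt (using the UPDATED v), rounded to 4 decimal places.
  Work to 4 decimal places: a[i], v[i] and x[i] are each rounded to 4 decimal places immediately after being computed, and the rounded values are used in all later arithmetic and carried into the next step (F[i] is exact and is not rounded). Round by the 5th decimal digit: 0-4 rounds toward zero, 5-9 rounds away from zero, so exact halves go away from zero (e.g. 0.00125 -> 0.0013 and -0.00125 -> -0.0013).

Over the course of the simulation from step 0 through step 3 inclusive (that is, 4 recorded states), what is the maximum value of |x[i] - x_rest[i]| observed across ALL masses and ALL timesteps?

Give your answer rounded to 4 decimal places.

Step 0: x=[1.0000 4.0000 10.0000 11.0000] v=[0.0000 0.0000 0.0000 0.0000]
Step 1: x=[2.0000 5.5000 7.5000 12.0000] v=[2.0000 3.0000 -5.0000 2.0000]
Step 2: x=[3.7500 6.2500 6.2500 12.2500] v=[3.5000 1.5000 -2.5000 0.5000]
Step 3: x=[4.8750 5.7500 8.0000 11.0000] v=[2.2500 -1.0000 3.5000 -2.5000]
Max displacement = 2.7500

Answer: 2.7500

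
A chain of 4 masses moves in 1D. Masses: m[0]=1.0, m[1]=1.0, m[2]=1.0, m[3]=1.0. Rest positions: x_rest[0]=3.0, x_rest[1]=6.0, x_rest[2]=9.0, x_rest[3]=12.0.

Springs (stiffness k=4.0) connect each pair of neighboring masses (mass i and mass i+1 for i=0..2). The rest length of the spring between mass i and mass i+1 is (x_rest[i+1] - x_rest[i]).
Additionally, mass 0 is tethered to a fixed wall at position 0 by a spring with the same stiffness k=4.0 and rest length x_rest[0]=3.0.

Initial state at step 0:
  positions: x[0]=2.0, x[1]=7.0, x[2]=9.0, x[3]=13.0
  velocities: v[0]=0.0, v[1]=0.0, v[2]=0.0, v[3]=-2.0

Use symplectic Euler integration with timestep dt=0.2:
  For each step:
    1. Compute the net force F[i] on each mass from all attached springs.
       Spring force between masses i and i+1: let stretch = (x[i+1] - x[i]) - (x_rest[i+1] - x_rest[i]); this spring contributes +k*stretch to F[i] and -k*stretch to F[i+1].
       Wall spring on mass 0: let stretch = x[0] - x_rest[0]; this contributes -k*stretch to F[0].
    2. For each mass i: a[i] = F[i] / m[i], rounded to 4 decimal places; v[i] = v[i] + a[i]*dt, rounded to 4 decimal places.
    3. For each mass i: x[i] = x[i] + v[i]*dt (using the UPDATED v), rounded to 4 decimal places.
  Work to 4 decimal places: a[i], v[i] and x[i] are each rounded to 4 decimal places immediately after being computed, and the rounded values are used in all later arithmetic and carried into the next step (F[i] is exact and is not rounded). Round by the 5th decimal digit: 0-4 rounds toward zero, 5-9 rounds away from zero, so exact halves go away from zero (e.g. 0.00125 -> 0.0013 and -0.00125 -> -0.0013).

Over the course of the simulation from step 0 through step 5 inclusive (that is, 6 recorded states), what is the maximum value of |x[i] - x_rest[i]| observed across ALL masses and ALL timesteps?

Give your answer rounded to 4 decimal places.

Answer: 1.1103

Derivation:
Step 0: x=[2.0000 7.0000 9.0000 13.0000] v=[0.0000 0.0000 0.0000 -2.0000]
Step 1: x=[2.4800 6.5200 9.3200 12.4400] v=[2.4000 -2.4000 1.6000 -2.8000]
Step 2: x=[3.2096 5.8416 9.6912 11.8608] v=[3.6480 -3.3920 1.8560 -2.8960]
Step 3: x=[3.8468 5.3580 9.7936 11.4145] v=[3.1859 -2.4179 0.5120 -2.2317]
Step 4: x=[4.1103 5.3423 9.4456 11.1888] v=[1.3174 -0.0784 -1.7398 -1.1284]
Step 5: x=[3.9133 5.7860 8.7200 11.1642] v=[-0.9852 2.2186 -3.6279 -0.1230]
Max displacement = 1.1103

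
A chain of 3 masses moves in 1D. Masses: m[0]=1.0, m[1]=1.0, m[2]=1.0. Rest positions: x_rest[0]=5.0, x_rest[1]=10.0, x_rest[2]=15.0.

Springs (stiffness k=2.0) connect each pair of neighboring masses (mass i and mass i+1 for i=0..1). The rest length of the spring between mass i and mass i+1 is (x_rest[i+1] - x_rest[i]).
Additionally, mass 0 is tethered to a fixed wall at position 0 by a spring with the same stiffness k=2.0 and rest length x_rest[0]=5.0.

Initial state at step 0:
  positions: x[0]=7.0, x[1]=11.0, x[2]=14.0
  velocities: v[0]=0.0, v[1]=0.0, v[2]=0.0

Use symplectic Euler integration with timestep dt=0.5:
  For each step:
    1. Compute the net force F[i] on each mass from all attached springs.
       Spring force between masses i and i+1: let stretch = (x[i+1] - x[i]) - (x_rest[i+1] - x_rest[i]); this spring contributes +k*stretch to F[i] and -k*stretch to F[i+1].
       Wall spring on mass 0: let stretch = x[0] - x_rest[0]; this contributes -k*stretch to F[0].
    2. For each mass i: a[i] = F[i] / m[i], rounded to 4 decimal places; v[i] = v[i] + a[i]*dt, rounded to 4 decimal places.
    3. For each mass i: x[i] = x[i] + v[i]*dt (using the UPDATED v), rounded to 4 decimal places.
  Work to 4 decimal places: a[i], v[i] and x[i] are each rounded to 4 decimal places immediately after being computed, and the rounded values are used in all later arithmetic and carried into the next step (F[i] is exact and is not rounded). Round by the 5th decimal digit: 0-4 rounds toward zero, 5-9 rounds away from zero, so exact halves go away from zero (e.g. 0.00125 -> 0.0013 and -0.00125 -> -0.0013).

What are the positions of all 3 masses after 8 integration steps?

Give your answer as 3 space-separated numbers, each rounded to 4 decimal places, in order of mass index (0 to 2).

Step 0: x=[7.0000 11.0000 14.0000] v=[0.0000 0.0000 0.0000]
Step 1: x=[5.5000 10.5000 15.0000] v=[-3.0000 -1.0000 2.0000]
Step 2: x=[3.7500 9.7500 16.2500] v=[-3.5000 -1.5000 2.5000]
Step 3: x=[3.1250 9.2500 16.7500] v=[-1.2500 -1.0000 1.0000]
Step 4: x=[4.0000 9.4375 16.0000] v=[1.7500 0.3750 -1.5000]
Step 5: x=[5.5938 10.1875 14.4688] v=[3.1875 1.5000 -3.0625]
Step 6: x=[6.6875 10.7813 13.2969] v=[2.1874 1.1876 -2.3438]
Step 7: x=[6.4844 10.5860 13.3672] v=[-0.4063 -0.3906 0.1406]
Step 8: x=[5.0899 9.7305 14.5469] v=[-2.7891 -1.7110 2.3594]

Answer: 5.0899 9.7305 14.5469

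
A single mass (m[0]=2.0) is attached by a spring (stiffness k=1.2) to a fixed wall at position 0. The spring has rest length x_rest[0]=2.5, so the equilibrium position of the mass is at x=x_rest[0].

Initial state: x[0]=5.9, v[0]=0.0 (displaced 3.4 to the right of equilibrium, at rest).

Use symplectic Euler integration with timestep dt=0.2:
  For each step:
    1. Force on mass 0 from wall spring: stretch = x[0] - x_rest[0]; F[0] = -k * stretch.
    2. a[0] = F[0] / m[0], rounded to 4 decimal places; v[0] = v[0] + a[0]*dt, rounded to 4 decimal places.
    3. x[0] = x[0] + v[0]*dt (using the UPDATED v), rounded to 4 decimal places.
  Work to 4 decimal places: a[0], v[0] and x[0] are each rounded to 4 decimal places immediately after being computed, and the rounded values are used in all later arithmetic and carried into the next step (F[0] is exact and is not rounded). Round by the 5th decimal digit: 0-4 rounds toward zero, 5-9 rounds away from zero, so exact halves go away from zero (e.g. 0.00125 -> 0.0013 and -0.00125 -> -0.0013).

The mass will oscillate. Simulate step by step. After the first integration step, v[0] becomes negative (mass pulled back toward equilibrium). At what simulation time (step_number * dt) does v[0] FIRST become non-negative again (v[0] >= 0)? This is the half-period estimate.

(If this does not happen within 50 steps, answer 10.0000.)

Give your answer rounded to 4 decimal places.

Answer: 4.2000

Derivation:
Step 0: x=[5.9000] v=[0.0000]
Step 1: x=[5.8184] v=[-0.4080]
Step 2: x=[5.6572] v=[-0.8062]
Step 3: x=[5.4202] v=[-1.1851]
Step 4: x=[5.1131] v=[-1.5355]
Step 5: x=[4.7433] v=[-1.8491]
Step 6: x=[4.3196] v=[-2.1183]
Step 7: x=[3.8523] v=[-2.3367]
Step 8: x=[3.3525] v=[-2.4990]
Step 9: x=[2.8322] v=[-2.6013]
Step 10: x=[2.3040] v=[-2.6412]
Step 11: x=[1.7805] v=[-2.6177]
Step 12: x=[1.2742] v=[-2.5314]
Step 13: x=[0.7973] v=[-2.3843]
Step 14: x=[0.3613] v=[-2.1800]
Step 15: x=[-0.0234] v=[-1.9234]
Step 16: x=[-0.3475] v=[-1.6206]
Step 17: x=[-0.6033] v=[-1.2789]
Step 18: x=[-0.7846] v=[-0.9065]
Step 19: x=[-0.8871] v=[-0.5123]
Step 20: x=[-0.9083] v=[-0.1058]
Step 21: x=[-0.8477] v=[0.3032]
First v>=0 after going negative at step 21, time=4.2000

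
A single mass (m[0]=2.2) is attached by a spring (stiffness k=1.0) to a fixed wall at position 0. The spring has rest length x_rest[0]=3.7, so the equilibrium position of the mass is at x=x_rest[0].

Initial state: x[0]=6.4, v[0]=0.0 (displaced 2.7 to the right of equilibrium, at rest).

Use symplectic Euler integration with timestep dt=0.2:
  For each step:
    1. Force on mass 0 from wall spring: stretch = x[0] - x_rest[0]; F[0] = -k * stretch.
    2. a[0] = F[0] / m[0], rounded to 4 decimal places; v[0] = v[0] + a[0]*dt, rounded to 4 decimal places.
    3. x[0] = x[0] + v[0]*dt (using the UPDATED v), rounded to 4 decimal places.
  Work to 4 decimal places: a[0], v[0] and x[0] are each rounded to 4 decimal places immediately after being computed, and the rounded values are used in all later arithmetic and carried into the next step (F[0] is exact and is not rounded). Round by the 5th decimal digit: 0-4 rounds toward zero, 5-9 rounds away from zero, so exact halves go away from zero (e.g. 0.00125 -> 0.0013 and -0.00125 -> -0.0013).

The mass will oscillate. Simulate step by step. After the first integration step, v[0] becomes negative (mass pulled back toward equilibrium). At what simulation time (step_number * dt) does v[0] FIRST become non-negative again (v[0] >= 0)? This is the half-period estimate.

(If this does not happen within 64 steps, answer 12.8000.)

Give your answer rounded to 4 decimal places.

Answer: 4.8000

Derivation:
Step 0: x=[6.4000] v=[0.0000]
Step 1: x=[6.3509] v=[-0.2455]
Step 2: x=[6.2536] v=[-0.4865]
Step 3: x=[6.1099] v=[-0.7186]
Step 4: x=[5.9224] v=[-0.9377]
Step 5: x=[5.6945] v=[-1.1397]
Step 6: x=[5.4303] v=[-1.3210]
Step 7: x=[5.1346] v=[-1.4783]
Step 8: x=[4.8129] v=[-1.6087]
Step 9: x=[4.4709] v=[-1.7099]
Step 10: x=[4.1149] v=[-1.7800]
Step 11: x=[3.7514] v=[-1.8177]
Step 12: x=[3.3869] v=[-1.8224]
Step 13: x=[3.0281] v=[-1.7939]
Step 14: x=[2.6815] v=[-1.7328]
Step 15: x=[2.3535] v=[-1.6402]
Step 16: x=[2.0499] v=[-1.5178]
Step 17: x=[1.7763] v=[-1.3678]
Step 18: x=[1.5377] v=[-1.1929]
Step 19: x=[1.3384] v=[-0.9963]
Step 20: x=[1.1821] v=[-0.7816]
Step 21: x=[1.0716] v=[-0.5527]
Step 22: x=[1.0088] v=[-0.3138]
Step 23: x=[0.9950] v=[-0.0691]
Step 24: x=[1.0304] v=[0.1768]
First v>=0 after going negative at step 24, time=4.8000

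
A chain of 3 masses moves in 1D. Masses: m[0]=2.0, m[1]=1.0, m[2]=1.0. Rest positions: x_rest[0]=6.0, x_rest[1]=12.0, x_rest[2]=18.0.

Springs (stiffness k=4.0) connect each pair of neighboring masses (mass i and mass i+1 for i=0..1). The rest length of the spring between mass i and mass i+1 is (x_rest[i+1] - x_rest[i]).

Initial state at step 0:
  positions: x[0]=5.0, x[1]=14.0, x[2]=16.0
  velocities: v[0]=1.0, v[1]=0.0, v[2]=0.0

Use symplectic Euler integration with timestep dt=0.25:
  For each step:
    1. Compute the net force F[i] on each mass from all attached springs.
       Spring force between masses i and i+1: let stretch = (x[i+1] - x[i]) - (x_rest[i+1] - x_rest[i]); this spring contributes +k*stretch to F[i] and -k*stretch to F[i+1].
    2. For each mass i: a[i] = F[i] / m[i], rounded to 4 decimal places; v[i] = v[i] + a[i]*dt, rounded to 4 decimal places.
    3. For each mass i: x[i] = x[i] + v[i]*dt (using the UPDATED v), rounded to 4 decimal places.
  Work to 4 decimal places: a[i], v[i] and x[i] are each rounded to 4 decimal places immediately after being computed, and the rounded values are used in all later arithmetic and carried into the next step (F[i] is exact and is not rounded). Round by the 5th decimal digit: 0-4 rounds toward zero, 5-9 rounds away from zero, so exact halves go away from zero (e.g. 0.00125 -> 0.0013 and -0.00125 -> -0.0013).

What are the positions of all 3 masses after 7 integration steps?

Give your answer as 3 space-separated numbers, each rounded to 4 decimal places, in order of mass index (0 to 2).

Answer: 5.7539 15.1457 16.8466

Derivation:
Step 0: x=[5.0000 14.0000 16.0000] v=[1.0000 0.0000 0.0000]
Step 1: x=[5.6250 12.2500 17.0000] v=[2.5000 -7.0000 4.0000]
Step 2: x=[6.3281 10.0313 18.3125] v=[2.8125 -8.8750 5.2500]
Step 3: x=[6.7441 8.9571 19.0547] v=[1.6641 -4.2970 2.9688]
Step 4: x=[6.6868 9.8540 18.7725] v=[-0.2294 3.5876 -1.1288]
Step 5: x=[6.2754 12.1887 17.7607] v=[-1.6458 9.3389 -4.0473]
Step 6: x=[5.8531 14.4381 16.8559] v=[-1.6892 8.9976 -3.6193]
Step 7: x=[5.7539 15.1457 16.8466] v=[-0.3967 2.8304 -0.0371]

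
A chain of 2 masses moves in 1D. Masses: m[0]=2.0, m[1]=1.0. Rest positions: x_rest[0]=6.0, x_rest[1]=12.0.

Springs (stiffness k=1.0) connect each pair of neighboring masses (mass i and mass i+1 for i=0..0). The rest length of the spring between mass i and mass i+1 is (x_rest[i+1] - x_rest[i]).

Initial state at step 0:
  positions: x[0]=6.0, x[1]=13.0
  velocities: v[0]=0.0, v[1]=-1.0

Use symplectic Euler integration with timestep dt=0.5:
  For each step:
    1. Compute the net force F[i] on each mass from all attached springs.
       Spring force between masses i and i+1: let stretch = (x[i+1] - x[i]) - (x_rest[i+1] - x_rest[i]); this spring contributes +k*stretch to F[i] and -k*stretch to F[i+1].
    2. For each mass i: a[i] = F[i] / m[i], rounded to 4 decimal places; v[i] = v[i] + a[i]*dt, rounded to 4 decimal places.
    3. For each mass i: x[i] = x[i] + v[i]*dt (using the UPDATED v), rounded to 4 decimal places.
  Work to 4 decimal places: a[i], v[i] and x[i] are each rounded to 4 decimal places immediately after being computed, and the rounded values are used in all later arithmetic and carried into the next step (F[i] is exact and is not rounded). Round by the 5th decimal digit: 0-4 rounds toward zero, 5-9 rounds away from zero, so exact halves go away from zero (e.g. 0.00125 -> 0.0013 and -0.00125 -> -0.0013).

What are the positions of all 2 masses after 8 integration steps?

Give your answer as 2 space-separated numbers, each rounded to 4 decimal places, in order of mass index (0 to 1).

Answer: 4.5332 11.9344

Derivation:
Step 0: x=[6.0000 13.0000] v=[0.0000 -1.0000]
Step 1: x=[6.1250 12.2500] v=[0.2500 -1.5000]
Step 2: x=[6.2657 11.4688] v=[0.2813 -1.5625]
Step 3: x=[6.3068 10.8868] v=[0.0821 -1.1641]
Step 4: x=[6.1704 10.6598] v=[-0.2729 -0.4541]
Step 5: x=[5.8451 10.8104] v=[-0.6506 0.3012]
Step 6: x=[5.3905 11.2197] v=[-0.9093 0.8186]
Step 7: x=[4.9145 11.6717] v=[-0.9520 0.9040]
Step 8: x=[4.5332 11.9344] v=[-0.7627 0.5254]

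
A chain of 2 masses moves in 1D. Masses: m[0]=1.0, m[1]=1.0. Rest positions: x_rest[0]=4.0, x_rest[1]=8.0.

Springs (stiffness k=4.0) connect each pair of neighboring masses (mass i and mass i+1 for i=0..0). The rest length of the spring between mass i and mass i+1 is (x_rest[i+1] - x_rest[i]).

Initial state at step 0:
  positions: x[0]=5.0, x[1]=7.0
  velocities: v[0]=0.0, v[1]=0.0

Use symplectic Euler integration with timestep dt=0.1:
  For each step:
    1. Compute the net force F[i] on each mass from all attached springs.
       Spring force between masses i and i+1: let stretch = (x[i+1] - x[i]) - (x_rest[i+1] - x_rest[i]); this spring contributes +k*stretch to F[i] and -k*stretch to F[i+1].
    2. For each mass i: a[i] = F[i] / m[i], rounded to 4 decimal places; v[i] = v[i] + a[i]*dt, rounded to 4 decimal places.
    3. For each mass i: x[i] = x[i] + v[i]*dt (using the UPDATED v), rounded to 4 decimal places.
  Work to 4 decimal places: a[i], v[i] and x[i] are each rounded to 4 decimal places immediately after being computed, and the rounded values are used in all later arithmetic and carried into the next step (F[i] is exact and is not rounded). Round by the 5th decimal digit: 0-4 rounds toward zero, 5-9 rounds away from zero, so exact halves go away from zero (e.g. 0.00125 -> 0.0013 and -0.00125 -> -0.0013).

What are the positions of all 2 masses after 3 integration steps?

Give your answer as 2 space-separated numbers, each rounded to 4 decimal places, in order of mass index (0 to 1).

Step 0: x=[5.0000 7.0000] v=[0.0000 0.0000]
Step 1: x=[4.9200 7.0800] v=[-0.8000 0.8000]
Step 2: x=[4.7664 7.2336] v=[-1.5360 1.5360]
Step 3: x=[4.5515 7.4485] v=[-2.1491 2.1491]

Answer: 4.5515 7.4485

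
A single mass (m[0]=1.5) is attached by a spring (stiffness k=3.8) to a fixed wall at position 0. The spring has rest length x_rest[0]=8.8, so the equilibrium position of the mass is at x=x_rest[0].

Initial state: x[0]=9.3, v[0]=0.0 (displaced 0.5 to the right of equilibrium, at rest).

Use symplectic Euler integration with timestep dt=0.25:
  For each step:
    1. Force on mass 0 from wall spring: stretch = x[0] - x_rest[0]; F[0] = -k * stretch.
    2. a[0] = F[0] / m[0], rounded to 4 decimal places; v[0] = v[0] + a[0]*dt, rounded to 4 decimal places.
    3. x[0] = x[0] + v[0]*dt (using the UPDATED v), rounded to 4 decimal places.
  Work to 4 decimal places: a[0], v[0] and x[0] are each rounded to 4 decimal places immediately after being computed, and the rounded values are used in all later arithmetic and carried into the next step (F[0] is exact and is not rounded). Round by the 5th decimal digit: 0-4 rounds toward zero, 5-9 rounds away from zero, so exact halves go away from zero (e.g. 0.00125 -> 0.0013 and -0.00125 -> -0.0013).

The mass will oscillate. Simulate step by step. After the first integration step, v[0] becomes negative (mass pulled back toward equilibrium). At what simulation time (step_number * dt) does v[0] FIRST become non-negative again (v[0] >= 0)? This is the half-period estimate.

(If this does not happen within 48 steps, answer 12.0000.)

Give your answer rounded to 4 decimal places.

Answer: 2.0000

Derivation:
Step 0: x=[9.3000] v=[0.0000]
Step 1: x=[9.2208] v=[-0.3167]
Step 2: x=[9.0750] v=[-0.5832]
Step 3: x=[8.8857] v=[-0.7574]
Step 4: x=[8.6828] v=[-0.8117]
Step 5: x=[8.4984] v=[-0.7375]
Step 6: x=[8.3618] v=[-0.5465]
Step 7: x=[8.2946] v=[-0.2690]
Step 8: x=[8.3074] v=[0.0511]
First v>=0 after going negative at step 8, time=2.0000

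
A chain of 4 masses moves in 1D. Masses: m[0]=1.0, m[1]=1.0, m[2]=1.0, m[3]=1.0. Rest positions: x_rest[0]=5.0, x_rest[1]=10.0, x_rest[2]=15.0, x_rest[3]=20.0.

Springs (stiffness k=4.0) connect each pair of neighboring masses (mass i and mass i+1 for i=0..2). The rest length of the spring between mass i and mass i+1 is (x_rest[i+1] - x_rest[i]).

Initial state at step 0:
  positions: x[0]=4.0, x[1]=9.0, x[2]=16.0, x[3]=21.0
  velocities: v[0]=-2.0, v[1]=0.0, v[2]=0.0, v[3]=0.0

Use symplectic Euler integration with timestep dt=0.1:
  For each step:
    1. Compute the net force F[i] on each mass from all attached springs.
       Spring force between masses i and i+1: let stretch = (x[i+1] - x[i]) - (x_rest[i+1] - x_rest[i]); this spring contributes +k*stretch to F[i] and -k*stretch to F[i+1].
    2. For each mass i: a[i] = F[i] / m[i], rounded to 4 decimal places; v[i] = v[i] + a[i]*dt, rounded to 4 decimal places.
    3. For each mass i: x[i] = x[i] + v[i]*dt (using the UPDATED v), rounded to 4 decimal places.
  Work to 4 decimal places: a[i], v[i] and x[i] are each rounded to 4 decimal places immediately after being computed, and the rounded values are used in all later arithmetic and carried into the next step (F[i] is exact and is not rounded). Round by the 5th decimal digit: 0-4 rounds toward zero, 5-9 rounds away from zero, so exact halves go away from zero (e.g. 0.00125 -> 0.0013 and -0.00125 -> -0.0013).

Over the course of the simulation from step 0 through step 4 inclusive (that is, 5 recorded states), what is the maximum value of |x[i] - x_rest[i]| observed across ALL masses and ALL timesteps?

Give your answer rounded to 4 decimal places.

Answer: 1.6792

Derivation:
Step 0: x=[4.0000 9.0000 16.0000 21.0000] v=[-2.0000 0.0000 0.0000 0.0000]
Step 1: x=[3.8000 9.0800 15.9200 21.0000] v=[-2.0000 0.8000 -0.8000 0.0000]
Step 2: x=[3.6112 9.2224 15.7696 20.9968] v=[-1.8880 1.4240 -1.5040 -0.0320]
Step 3: x=[3.4469 9.4022 15.5664 20.9845] v=[-1.6435 1.7984 -2.0320 -0.1229]
Step 4: x=[3.3208 9.5904 15.3334 20.9555] v=[-1.2614 1.8820 -2.3304 -0.2901]
Max displacement = 1.6792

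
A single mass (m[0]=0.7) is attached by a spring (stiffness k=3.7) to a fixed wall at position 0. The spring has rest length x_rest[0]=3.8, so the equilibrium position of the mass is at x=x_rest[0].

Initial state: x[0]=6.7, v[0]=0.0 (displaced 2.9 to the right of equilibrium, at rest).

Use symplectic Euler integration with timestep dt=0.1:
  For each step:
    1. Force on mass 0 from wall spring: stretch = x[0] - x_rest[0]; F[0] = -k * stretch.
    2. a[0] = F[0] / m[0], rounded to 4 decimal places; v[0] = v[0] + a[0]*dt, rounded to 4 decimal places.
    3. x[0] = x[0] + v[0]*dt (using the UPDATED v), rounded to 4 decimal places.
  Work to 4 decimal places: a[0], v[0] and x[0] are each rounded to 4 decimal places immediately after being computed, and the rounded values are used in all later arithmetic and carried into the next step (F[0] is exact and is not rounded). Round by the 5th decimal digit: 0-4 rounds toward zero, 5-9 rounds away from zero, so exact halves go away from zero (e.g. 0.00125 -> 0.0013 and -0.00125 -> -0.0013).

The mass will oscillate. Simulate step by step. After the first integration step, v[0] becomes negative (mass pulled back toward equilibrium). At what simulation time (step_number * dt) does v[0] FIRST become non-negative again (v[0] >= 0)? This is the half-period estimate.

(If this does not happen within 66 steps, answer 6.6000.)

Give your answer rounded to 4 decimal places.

Answer: 1.4000

Derivation:
Step 0: x=[6.7000] v=[0.0000]
Step 1: x=[6.5467] v=[-1.5329]
Step 2: x=[6.2482] v=[-2.9847]
Step 3: x=[5.8203] v=[-4.2788]
Step 4: x=[5.2856] v=[-5.3467]
Step 5: x=[4.6724] v=[-6.1320]
Step 6: x=[4.0131] v=[-6.5931]
Step 7: x=[3.3425] v=[-6.7057]
Step 8: x=[2.6961] v=[-6.4639]
Step 9: x=[2.1081] v=[-5.8804]
Step 10: x=[1.6095] v=[-4.9861]
Step 11: x=[1.2267] v=[-3.8283]
Step 12: x=[0.9799] v=[-2.4681]
Step 13: x=[0.8822] v=[-0.9775]
Step 14: x=[0.9387] v=[0.5648]
First v>=0 after going negative at step 14, time=1.4000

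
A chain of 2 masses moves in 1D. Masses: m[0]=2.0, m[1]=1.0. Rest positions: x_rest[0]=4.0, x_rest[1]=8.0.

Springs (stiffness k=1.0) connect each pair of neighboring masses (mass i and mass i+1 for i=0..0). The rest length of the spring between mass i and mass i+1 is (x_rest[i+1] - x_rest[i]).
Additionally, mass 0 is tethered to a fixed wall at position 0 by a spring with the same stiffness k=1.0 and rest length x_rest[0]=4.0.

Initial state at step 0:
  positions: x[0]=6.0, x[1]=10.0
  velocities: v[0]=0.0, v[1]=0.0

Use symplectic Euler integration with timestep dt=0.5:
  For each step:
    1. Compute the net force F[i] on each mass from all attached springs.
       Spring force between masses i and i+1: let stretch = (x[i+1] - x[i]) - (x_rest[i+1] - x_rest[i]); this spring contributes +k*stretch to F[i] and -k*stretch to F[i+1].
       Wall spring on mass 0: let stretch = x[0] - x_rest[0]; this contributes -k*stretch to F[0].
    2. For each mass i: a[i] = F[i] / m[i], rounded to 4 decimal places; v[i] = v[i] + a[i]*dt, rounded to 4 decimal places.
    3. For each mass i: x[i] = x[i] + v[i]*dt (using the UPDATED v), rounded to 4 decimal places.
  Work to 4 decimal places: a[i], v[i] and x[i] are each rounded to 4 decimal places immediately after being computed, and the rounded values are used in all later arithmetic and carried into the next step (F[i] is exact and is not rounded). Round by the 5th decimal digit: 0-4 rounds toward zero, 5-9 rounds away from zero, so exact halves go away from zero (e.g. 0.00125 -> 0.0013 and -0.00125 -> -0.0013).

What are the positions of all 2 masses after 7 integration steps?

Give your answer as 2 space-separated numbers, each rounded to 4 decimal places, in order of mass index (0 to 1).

Answer: 3.3128 6.7868

Derivation:
Step 0: x=[6.0000 10.0000] v=[0.0000 0.0000]
Step 1: x=[5.7500 10.0000] v=[-0.5000 0.0000]
Step 2: x=[5.3125 9.9375] v=[-0.8750 -0.1250]
Step 3: x=[4.7891 9.7188] v=[-1.0469 -0.4375]
Step 4: x=[4.2832 9.2676] v=[-1.0118 -0.9024]
Step 5: x=[3.8650 8.5703] v=[-0.8365 -1.3946]
Step 6: x=[3.5518 7.6967] v=[-0.6264 -1.7473]
Step 7: x=[3.3128 6.7868] v=[-0.4781 -1.8198]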